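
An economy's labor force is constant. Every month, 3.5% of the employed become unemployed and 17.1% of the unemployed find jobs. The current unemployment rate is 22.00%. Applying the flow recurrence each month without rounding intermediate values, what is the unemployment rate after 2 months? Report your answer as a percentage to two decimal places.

With a fixed labor force, u_{t+1} = u_t + s·(1−u_t) − f·u_t = u_t·(1−s−f) + s.
Here 1−s−f = 0.794 and s = 0.035.
u_1 = 0.220000 × 0.794 + 0.035 = 0.209680.
u_2 = 0.209680 × 0.794 + 0.035 = 0.201486.

Unemployment rate after two months ≈ 20.15%.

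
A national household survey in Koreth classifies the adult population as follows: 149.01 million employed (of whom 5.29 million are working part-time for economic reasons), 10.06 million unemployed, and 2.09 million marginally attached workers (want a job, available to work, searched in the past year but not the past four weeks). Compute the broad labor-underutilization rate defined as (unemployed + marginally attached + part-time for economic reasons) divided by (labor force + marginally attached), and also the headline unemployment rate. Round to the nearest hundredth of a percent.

Broad underutilization rate ≈ 10.82%; headline unemployment rate ≈ 6.32%.

Labor force = 149.01 + 10.06 = 159.07 million.
Numerator = 10.06 + 2.09 + 5.29 = 17.44 million.
Denominator = 159.07 + 2.09 = 161.16 million.
Broad rate = 17.44 / 161.16 = 10.82%.
Headline unemployment rate = 10.06 / 159.07 = 6.32%.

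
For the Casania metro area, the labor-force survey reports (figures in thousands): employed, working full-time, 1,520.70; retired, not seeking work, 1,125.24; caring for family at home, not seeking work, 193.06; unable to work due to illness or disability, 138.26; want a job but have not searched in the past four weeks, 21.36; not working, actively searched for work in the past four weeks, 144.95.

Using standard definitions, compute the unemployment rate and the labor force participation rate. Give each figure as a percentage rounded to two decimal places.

Employed = 1,520.70 thousand.
Unemployed = 144.95 thousand.
Labor force = 1,520.70 + 144.95 = 1,665.65 thousand.
Not in labor force = 1,125.24 + 193.06 + 138.26 + 21.36 = 1,477.92 thousand (those not working and not actively searching are outside the labor force — including those who want a job but have given up searching).
Civilian working-age population = 1,665.65 + 1,477.92 = 3,143.57 thousand.
Unemployment rate = 144.95 / 1,665.65 = 8.70%.
Labor force participation rate = 1,665.65 / 3,143.57 = 52.99%.

Unemployment rate ≈ 8.70%; labor force participation rate ≈ 52.99%.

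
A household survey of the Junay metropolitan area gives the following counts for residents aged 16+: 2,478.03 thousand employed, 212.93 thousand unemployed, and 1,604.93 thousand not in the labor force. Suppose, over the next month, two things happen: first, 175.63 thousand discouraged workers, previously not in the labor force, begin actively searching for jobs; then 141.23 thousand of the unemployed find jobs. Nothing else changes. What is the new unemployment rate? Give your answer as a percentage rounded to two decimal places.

Initially, labor force = 2,478.03 + 212.93 = 2,690.96 thousand, so u = 212.93/2,690.96 = 7.91%.
After the first change, unemployed and labor force both rise by 175.63 → E = 2,478.03, U = 388.56, labor force = 2,866.59 thousand.
After the second change, unemployed falls and employed rises by 141.23; labor force unchanged → E = 2,619.26, U = 247.33, labor force = 2,866.59 thousand.
New unemployment rate = 247.33 / 2,866.59 = 8.63%.

New unemployment rate ≈ 8.63%.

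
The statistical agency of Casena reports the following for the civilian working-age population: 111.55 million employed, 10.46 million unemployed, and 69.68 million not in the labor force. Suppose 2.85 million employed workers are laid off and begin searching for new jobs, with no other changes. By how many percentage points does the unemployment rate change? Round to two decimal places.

The unemployment rate changes by +2.34 percentage points.

Initially, labor force = 111.55 + 10.46 = 122.01 million, so u = 10.46/122.01 = 8.57%.
After the change, employed falls and unemployed rises by 2.85; labor force unchanged → E = 108.70, U = 13.31, labor force = 122.01 million.
New unemployment rate = 13.31 / 122.01 = 10.91%.
Change = 10.91% − 8.57% = +2.34 percentage points.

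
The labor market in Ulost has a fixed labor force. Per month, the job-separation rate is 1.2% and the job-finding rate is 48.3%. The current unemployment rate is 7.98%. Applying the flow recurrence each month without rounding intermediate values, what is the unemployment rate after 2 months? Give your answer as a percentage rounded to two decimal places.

With a fixed labor force, u_{t+1} = u_t + s·(1−u_t) − f·u_t = u_t·(1−s−f) + s.
Here 1−s−f = 0.505 and s = 0.012.
u_1 = 0.079800 × 0.505 + 0.012 = 0.052299.
u_2 = 0.052299 × 0.505 + 0.012 = 0.038411.

Unemployment rate after two months ≈ 3.84%.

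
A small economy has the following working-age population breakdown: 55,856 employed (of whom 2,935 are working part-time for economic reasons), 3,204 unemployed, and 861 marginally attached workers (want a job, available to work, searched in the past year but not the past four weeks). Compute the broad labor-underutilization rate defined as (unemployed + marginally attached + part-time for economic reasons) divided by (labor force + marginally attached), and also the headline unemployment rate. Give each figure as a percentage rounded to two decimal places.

Broad underutilization rate ≈ 11.68%; headline unemployment rate ≈ 5.42%.

Labor force = 55,856 + 3,204 = 59,060.
Numerator = 3,204 + 861 + 2,935 = 7,000.
Denominator = 59,060 + 861 = 59,921.
Broad rate = 7,000 / 59,921 = 11.68%.
Headline unemployment rate = 3,204 / 59,060 = 5.42%.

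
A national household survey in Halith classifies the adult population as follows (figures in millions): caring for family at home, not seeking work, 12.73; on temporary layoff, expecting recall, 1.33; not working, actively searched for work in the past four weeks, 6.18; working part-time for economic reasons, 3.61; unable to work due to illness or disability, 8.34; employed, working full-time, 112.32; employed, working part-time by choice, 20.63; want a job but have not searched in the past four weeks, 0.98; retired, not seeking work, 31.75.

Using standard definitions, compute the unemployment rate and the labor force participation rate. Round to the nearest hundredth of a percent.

Employed = 3.61 + 112.32 + 20.63 = 136.56 million (anyone who worked, including part-time for economic reasons, counts as employed).
Unemployed = 1.33 + 6.18 = 7.51 million (jobless and actively searching, or on temporary layoff).
Labor force = 136.56 + 7.51 = 144.07 million.
Not in labor force = 12.73 + 8.34 + 0.98 + 31.75 = 53.80 million (those not working and not actively searching are outside the labor force — including those who want a job but have given up searching).
Civilian working-age population = 144.07 + 53.80 = 197.87 million.
Unemployment rate = 7.51 / 144.07 = 5.21%.
Labor force participation rate = 144.07 / 197.87 = 72.81%.

Unemployment rate ≈ 5.21%; labor force participation rate ≈ 72.81%.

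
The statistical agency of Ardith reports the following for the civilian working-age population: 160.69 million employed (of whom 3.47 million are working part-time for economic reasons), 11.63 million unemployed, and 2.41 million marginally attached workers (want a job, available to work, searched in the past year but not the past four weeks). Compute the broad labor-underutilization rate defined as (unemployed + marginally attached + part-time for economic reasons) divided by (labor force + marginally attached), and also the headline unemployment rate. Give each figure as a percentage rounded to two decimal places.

Broad underutilization rate ≈ 10.02%; headline unemployment rate ≈ 6.75%.

Labor force = 160.69 + 11.63 = 172.32 million.
Numerator = 11.63 + 2.41 + 3.47 = 17.51 million.
Denominator = 172.32 + 2.41 = 174.73 million.
Broad rate = 17.51 / 174.73 = 10.02%.
Headline unemployment rate = 11.63 / 172.32 = 6.75%.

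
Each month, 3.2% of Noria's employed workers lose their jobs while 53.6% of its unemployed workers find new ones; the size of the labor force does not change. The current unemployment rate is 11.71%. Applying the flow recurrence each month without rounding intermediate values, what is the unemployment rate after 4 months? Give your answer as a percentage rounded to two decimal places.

Unemployment rate after four months ≈ 5.85%.

With a fixed labor force, u_{t+1} = u_t + s·(1−u_t) − f·u_t = u_t·(1−s−f) + s.
Here 1−s−f = 0.432 and s = 0.032.
u_1 = 0.117100 × 0.432 + 0.032 = 0.082587.
u_2 = 0.082587 × 0.432 + 0.032 = 0.067678.
u_3 = 0.067678 × 0.432 + 0.032 = 0.061237.
u_4 = 0.061237 × 0.432 + 0.032 = 0.058454.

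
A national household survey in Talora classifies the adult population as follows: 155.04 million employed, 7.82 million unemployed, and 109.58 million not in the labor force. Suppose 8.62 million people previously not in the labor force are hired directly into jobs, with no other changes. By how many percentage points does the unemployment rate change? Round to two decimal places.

Initially, labor force = 155.04 + 7.82 = 162.86 million, so u = 7.82/162.86 = 4.80%.
After the change, employed and labor force both rise by 8.62; unemployed unchanged → E = 163.66, U = 7.82, labor force = 171.48 million.
New unemployment rate = 7.82 / 171.48 = 4.56%.
Change = 4.56% − 4.80% = −0.24 percentage points.

The unemployment rate changes by −0.24 percentage points.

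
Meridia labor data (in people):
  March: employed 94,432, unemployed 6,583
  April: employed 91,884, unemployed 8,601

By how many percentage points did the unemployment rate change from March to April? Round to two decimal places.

March: labor force = 94,432 + 6,583 = 101,015; u = 6,583/101,015 = 6.52%.
April: labor force = 91,884 + 8,601 = 100,485; u = 8,601/100,485 = 8.56%.
Change = 8.56% − 6.52% = +2.04 pp.

The unemployment rate changed by +2.04 percentage points.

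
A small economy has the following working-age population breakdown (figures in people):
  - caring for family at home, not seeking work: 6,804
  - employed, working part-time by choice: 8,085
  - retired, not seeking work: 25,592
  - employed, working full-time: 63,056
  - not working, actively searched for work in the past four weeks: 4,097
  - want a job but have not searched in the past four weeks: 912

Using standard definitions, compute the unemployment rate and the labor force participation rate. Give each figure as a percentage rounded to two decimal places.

Employed = 8,085 + 63,056 = 71,141.
Unemployed = 4,097.
Labor force = 71,141 + 4,097 = 75,238.
Not in labor force = 6,804 + 25,592 + 912 = 33,308 (those not working and not actively searching are outside the labor force — including those who want a job but have given up searching).
Civilian working-age population = 75,238 + 33,308 = 108,546.
Unemployment rate = 4,097 / 75,238 = 5.45%.
Labor force participation rate = 75,238 / 108,546 = 69.31%.

Unemployment rate ≈ 5.45%; labor force participation rate ≈ 69.31%.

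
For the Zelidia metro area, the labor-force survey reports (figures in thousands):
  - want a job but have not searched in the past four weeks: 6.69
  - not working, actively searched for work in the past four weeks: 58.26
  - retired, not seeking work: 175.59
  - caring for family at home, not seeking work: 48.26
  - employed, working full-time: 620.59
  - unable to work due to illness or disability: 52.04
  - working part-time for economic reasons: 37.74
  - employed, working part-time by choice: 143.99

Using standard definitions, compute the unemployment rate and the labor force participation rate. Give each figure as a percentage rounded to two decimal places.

Employed = 620.59 + 37.74 + 143.99 = 802.32 thousand (anyone who worked, including part-time for economic reasons, counts as employed).
Unemployed = 58.26 thousand.
Labor force = 802.32 + 58.26 = 860.58 thousand.
Not in labor force = 6.69 + 175.59 + 48.26 + 52.04 = 282.58 thousand (those not working and not actively searching are outside the labor force — including those who want a job but have given up searching).
Civilian working-age population = 860.58 + 282.58 = 1,143.16 thousand.
Unemployment rate = 58.26 / 860.58 = 6.77%.
Labor force participation rate = 860.58 / 1,143.16 = 75.28%.

Unemployment rate ≈ 6.77%; labor force participation rate ≈ 75.28%.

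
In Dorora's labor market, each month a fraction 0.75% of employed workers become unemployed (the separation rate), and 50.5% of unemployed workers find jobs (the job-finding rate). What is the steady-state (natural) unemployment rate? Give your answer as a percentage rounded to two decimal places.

Steady-state unemployment rate ≈ 1.46%.

At steady state the flows balance: s·E = f·U, so U/(E+U) = s/(s+f).
u* = 0.75 / (0.75 + 50.5) = 0.75 / 51.25 = 1.46%.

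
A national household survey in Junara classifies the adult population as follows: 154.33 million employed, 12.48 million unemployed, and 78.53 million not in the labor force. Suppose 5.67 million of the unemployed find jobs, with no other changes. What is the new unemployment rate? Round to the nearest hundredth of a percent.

Initially, labor force = 154.33 + 12.48 = 166.81 million, so u = 12.48/166.81 = 7.48%.
After the change, unemployed falls and employed rises by 5.67; labor force unchanged → E = 160.00, U = 6.81, labor force = 166.81 million.
New unemployment rate = 6.81 / 166.81 = 4.08%.

New unemployment rate ≈ 4.08%.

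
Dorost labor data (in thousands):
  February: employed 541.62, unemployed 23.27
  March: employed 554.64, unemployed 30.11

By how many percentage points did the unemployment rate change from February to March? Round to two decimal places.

The unemployment rate changed by +1.03 percentage points.

February: labor force = 541.62 + 23.27 = 564.89; u = 23.27/564.89 = 4.12%.
March: labor force = 554.64 + 30.11 = 584.75; u = 30.11/584.75 = 5.15%.
Change = 5.15% − 4.12% = +1.03 pp.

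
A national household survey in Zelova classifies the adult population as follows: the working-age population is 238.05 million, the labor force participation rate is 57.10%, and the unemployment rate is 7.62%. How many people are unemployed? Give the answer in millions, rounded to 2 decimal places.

About 10.36 million are unemployed.

Labor force = 0.5710 × 238.05 = 135.93 million.
Unemployed = 0.0762 × 135.93 ≈ 10.36 million.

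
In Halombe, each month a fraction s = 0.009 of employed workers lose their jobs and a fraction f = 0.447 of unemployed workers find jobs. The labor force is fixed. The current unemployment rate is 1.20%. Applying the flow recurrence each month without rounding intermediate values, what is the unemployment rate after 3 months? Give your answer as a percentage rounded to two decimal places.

With a fixed labor force, u_{t+1} = u_t + s·(1−u_t) − f·u_t = u_t·(1−s−f) + s.
Here 1−s−f = 0.544 and s = 0.009.
u_1 = 0.012000 × 0.544 + 0.009 = 0.015528.
u_2 = 0.015528 × 0.544 + 0.009 = 0.017447.
u_3 = 0.017447 × 0.544 + 0.009 = 0.018491.

Unemployment rate after three months ≈ 1.85%.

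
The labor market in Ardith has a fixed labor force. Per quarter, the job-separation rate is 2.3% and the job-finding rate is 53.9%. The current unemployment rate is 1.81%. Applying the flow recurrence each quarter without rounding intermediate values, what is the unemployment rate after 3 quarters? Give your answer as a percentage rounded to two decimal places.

With a fixed labor force, u_{t+1} = u_t + s·(1−u_t) − f·u_t = u_t·(1−s−f) + s.
Here 1−s−f = 0.438 and s = 0.023.
u_1 = 0.018100 × 0.438 + 0.023 = 0.030928.
u_2 = 0.030928 × 0.438 + 0.023 = 0.036546.
u_3 = 0.036546 × 0.438 + 0.023 = 0.039007.

Unemployment rate after three quarters ≈ 3.90%.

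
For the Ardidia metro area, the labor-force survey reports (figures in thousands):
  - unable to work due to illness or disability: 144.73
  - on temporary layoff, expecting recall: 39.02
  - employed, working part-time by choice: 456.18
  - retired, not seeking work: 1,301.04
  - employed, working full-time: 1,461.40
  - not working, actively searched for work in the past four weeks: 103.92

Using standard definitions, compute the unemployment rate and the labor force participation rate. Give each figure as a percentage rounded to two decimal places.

Unemployment rate ≈ 6.94%; labor force participation rate ≈ 58.77%.

Employed = 456.18 + 1,461.40 = 1,917.58 thousand.
Unemployed = 39.02 + 103.92 = 142.94 thousand (jobless and actively searching, or on temporary layoff).
Labor force = 1,917.58 + 142.94 = 2,060.52 thousand.
Not in labor force = 144.73 + 1,301.04 = 1,445.77 thousand (those not working and not actively searching are outside the labor force).
Civilian working-age population = 2,060.52 + 1,445.77 = 3,506.29 thousand.
Unemployment rate = 142.94 / 2,060.52 = 6.94%.
Labor force participation rate = 2,060.52 / 3,506.29 = 58.77%.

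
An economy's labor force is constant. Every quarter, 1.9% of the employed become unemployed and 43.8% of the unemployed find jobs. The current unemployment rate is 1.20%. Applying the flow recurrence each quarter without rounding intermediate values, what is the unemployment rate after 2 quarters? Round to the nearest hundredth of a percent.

Unemployment rate after two quarters ≈ 3.29%.

With a fixed labor force, u_{t+1} = u_t + s·(1−u_t) − f·u_t = u_t·(1−s−f) + s.
Here 1−s−f = 0.543 and s = 0.019.
u_1 = 0.012000 × 0.543 + 0.019 = 0.025516.
u_2 = 0.025516 × 0.543 + 0.019 = 0.032855.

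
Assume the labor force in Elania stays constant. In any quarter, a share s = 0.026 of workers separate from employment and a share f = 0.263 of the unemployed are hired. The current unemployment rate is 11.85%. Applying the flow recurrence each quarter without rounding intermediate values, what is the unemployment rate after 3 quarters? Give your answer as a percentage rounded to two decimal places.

Unemployment rate after three quarters ≈ 10.02%.

With a fixed labor force, u_{t+1} = u_t + s·(1−u_t) − f·u_t = u_t·(1−s−f) + s.
Here 1−s−f = 0.711 and s = 0.026.
u_1 = 0.118500 × 0.711 + 0.026 = 0.110253.
u_2 = 0.110253 × 0.711 + 0.026 = 0.104390.
u_3 = 0.104390 × 0.711 + 0.026 = 0.100221.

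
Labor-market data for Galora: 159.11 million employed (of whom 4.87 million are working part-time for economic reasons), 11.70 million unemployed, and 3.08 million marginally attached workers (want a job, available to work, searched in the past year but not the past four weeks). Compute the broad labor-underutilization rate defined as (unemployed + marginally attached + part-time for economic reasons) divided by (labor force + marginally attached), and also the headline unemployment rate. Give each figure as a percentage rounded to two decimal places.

Broad underutilization rate ≈ 11.30%; headline unemployment rate ≈ 6.85%.

Labor force = 159.11 + 11.70 = 170.81 million.
Numerator = 11.70 + 3.08 + 4.87 = 19.65 million.
Denominator = 170.81 + 3.08 = 173.89 million.
Broad rate = 19.65 / 173.89 = 11.30%.
Headline unemployment rate = 11.70 / 170.81 = 6.85%.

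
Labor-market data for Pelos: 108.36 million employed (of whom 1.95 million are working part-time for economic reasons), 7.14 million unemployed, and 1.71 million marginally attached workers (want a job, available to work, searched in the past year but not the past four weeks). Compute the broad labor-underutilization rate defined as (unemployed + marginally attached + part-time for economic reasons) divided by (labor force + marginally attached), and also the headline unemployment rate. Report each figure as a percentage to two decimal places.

Labor force = 108.36 + 7.14 = 115.50 million.
Numerator = 7.14 + 1.71 + 1.95 = 10.80 million.
Denominator = 115.50 + 1.71 = 117.21 million.
Broad rate = 10.80 / 117.21 = 9.21%.
Headline unemployment rate = 7.14 / 115.50 = 6.18%.

Broad underutilization rate ≈ 9.21%; headline unemployment rate ≈ 6.18%.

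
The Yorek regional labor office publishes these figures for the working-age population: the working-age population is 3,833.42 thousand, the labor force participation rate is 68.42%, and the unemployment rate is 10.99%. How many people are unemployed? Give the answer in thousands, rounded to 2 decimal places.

Labor force = 0.6842 × 3,833.42 = 2,622.83 thousand.
Unemployed = 0.1099 × 2,622.83 ≈ 288.25 thousand.

About 288.25 thousand are unemployed.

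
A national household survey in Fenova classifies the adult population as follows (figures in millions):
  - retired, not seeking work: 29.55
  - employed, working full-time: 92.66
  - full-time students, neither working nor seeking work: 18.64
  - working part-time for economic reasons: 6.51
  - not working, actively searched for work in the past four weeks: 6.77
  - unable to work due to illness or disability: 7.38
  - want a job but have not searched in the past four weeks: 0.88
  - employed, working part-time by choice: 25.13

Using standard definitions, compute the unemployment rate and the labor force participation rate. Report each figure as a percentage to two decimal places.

Unemployment rate ≈ 5.17%; labor force participation rate ≈ 69.90%.

Employed = 92.66 + 6.51 + 25.13 = 124.30 million (anyone who worked, including part-time for economic reasons, counts as employed).
Unemployed = 6.77 million.
Labor force = 124.30 + 6.77 = 131.07 million.
Not in labor force = 29.55 + 18.64 + 7.38 + 0.88 = 56.45 million (those not working and not actively searching are outside the labor force — including those who want a job but have given up searching).
Civilian working-age population = 131.07 + 56.45 = 187.52 million.
Unemployment rate = 6.77 / 131.07 = 5.17%.
Labor force participation rate = 131.07 / 187.52 = 69.90%.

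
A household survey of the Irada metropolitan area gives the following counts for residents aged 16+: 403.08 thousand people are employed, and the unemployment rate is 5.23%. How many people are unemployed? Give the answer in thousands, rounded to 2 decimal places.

Let U be the number unemployed. The labor force is E + U, and U/(E+U) = 0.0523.
So U = 0.0523 × 403.08 / (1 − 0.0523) = 21.0811 / 0.9477 ≈ 22.24 thousand.

About 22.24 thousand are unemployed.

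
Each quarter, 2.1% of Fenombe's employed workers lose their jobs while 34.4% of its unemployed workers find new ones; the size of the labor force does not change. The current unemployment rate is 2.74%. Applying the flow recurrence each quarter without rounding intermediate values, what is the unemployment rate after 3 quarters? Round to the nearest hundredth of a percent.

With a fixed labor force, u_{t+1} = u_t + s·(1−u_t) − f·u_t = u_t·(1−s−f) + s.
Here 1−s−f = 0.635 and s = 0.021.
u_1 = 0.027400 × 0.635 + 0.021 = 0.038399.
u_2 = 0.038399 × 0.635 + 0.021 = 0.045383.
u_3 = 0.045383 × 0.635 + 0.021 = 0.049818.

Unemployment rate after three quarters ≈ 4.98%.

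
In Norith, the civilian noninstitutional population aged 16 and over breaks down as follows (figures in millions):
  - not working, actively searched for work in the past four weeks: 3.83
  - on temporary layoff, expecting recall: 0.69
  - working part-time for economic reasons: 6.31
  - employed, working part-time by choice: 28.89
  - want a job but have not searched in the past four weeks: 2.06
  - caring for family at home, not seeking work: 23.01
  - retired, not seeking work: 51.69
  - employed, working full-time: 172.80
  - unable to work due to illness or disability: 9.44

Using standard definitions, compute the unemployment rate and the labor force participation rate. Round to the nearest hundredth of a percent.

Employed = 6.31 + 28.89 + 172.80 = 208.00 million (anyone who worked, including part-time for economic reasons, counts as employed).
Unemployed = 3.83 + 0.69 = 4.52 million (jobless and actively searching, or on temporary layoff).
Labor force = 208.00 + 4.52 = 212.52 million.
Not in labor force = 2.06 + 23.01 + 51.69 + 9.44 = 86.20 million (those not working and not actively searching are outside the labor force — including those who want a job but have given up searching).
Civilian working-age population = 212.52 + 86.20 = 298.72 million.
Unemployment rate = 4.52 / 212.52 = 2.13%.
Labor force participation rate = 212.52 / 298.72 = 71.14%.

Unemployment rate ≈ 2.13%; labor force participation rate ≈ 71.14%.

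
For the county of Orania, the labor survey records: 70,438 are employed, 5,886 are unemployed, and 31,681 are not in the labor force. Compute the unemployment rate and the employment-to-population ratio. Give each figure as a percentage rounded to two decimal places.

Labor force = employed + unemployed = 70,438 + 5,886 = 76,324.
Working-age population = 76,324 + 31,681 = 108,005.
Unemployment rate = 5,886 / 76,324 = 7.71%.
Employment-population ratio = 70,438 / 108,005 = 65.22%.

Unemployment rate ≈ 7.71%; employment-population ratio ≈ 65.22%.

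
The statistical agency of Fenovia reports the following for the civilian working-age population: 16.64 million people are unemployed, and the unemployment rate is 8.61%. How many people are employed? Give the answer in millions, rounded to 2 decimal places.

Labor force = U / u = 16.64 / 0.0861 ≈ 193.26 million.
Employed = labor force − unemployed = 193.26 − 16.64 = 176.62 million.

About 176.62 million are employed.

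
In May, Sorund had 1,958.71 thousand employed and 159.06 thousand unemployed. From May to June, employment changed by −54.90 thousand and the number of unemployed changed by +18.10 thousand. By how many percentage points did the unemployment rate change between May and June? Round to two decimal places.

May: labor force = 1,958.71 + 159.06 = 2,117.77; u = 159.06/2,117.77 = 7.51%.
June: labor force = 1,903.81 + 177.16 = 2,080.97; u = 177.16/2,080.97 = 8.51%.
Change = 8.51% − 7.51% = +1.00 pp.

The unemployment rate changed by +1.00 percentage points.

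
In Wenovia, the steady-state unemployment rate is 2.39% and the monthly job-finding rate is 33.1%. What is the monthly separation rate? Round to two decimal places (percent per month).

From u* = s/(s+f): s = u·f/(1−u).
s = 0.0239 × 33.1 / (1 − 0.0239) = 0.7911 / 0.9761 ≈ 0.81% per month.

Separation rate ≈ 0.81% per month.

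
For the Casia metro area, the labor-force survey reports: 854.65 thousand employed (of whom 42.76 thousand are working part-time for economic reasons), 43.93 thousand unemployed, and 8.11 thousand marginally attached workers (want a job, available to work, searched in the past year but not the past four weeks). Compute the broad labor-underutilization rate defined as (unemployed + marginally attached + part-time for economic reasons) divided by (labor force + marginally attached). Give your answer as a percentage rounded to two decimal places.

Labor force = 854.65 + 43.93 = 898.58 thousand.
Numerator = 43.93 + 8.11 + 42.76 = 94.80 thousand.
Denominator = 898.58 + 8.11 = 906.69 thousand.
Broad rate = 94.80 / 906.69 = 10.46%.

Broad underutilization rate ≈ 10.46%.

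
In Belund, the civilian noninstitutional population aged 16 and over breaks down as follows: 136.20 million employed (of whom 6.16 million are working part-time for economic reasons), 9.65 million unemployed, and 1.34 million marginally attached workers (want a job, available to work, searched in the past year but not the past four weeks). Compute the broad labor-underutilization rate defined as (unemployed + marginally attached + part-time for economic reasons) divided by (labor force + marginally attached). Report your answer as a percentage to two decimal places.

Broad underutilization rate ≈ 11.65%.

Labor force = 136.20 + 9.65 = 145.85 million.
Numerator = 9.65 + 1.34 + 6.16 = 17.15 million.
Denominator = 145.85 + 1.34 = 147.19 million.
Broad rate = 17.15 / 147.19 = 11.65%.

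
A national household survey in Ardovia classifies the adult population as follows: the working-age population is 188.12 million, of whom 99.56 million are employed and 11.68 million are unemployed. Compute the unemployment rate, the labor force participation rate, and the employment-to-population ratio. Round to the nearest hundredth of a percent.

Unemployment rate ≈ 10.50%; labor force participation rate ≈ 59.13%; employment-population ratio ≈ 52.92%.

Labor force = employed + unemployed = 99.56 + 11.68 = 111.24 million.
Unemployment rate = 11.68 / 111.24 = 10.50%.
Labor force participation rate = 111.24 / 188.12 = 59.13%.
Employment-population ratio = 99.56 / 188.12 = 52.92%.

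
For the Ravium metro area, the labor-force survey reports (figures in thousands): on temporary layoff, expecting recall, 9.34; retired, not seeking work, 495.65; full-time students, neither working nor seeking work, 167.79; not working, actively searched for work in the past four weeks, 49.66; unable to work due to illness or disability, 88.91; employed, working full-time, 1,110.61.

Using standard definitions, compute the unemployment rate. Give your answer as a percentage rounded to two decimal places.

Unemployment rate ≈ 5.04%.

Employed = 1,110.61 thousand.
Unemployed = 9.34 + 49.66 = 59.00 thousand (jobless and actively searching, or on temporary layoff).
Labor force = 1,110.61 + 59.00 = 1,169.61 thousand.
Unemployment rate = 59.00 / 1,169.61 = 5.04%.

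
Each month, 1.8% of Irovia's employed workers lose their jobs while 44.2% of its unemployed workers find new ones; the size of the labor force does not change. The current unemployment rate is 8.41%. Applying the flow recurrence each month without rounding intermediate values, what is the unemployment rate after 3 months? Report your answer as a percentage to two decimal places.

Unemployment rate after three months ≈ 4.62%.

With a fixed labor force, u_{t+1} = u_t + s·(1−u_t) − f·u_t = u_t·(1−s−f) + s.
Here 1−s−f = 0.540 and s = 0.018.
u_1 = 0.084100 × 0.540 + 0.018 = 0.063414.
u_2 = 0.063414 × 0.540 + 0.018 = 0.052244.
u_3 = 0.052244 × 0.540 + 0.018 = 0.046212.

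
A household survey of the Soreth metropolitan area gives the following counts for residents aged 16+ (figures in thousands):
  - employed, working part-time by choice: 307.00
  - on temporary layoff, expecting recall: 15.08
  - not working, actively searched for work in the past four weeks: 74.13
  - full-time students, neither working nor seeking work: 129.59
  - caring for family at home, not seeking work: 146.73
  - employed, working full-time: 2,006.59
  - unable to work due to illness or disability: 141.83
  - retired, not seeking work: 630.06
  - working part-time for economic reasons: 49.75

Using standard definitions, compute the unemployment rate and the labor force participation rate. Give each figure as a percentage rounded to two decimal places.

Employed = 307.00 + 2,006.59 + 49.75 = 2,363.34 thousand (anyone who worked, including part-time for economic reasons, counts as employed).
Unemployed = 15.08 + 74.13 = 89.21 thousand (jobless and actively searching, or on temporary layoff).
Labor force = 2,363.34 + 89.21 = 2,452.55 thousand.
Not in labor force = 129.59 + 146.73 + 141.83 + 630.06 = 1,048.21 thousand (those not working and not actively searching are outside the labor force).
Civilian working-age population = 2,452.55 + 1,048.21 = 3,500.76 thousand.
Unemployment rate = 89.21 / 2,452.55 = 3.64%.
Labor force participation rate = 2,452.55 / 3,500.76 = 70.06%.

Unemployment rate ≈ 3.64%; labor force participation rate ≈ 70.06%.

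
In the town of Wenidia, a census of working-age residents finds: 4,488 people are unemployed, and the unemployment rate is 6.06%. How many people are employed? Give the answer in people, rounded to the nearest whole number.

About 69,571 are employed.

Labor force = U / u = 4,488 / 0.0606 ≈ 74,059.
Employed = labor force − unemployed = 74,059 − 4,488 = 69,571.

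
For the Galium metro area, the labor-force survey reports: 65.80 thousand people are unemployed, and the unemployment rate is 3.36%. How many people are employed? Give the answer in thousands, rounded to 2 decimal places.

Labor force = U / u = 65.80 / 0.0336 ≈ 1,958.33 thousand.
Employed = labor force − unemployed = 1,958.33 − 65.80 = 1,892.53 thousand.

About 1,892.53 thousand are employed.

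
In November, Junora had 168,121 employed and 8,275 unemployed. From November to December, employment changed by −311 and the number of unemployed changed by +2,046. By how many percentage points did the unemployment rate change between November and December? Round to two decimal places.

The unemployment rate changed by +1.10 percentage points.

November: labor force = 168,121 + 8,275 = 176,396; u = 8,275/176,396 = 4.69%.
December: labor force = 167,810 + 10,321 = 178,131; u = 10,321/178,131 = 5.79%.
Change = 5.79% − 4.69% = +1.10 pp.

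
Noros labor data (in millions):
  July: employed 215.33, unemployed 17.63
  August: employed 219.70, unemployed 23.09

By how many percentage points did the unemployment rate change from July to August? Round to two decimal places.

July: labor force = 215.33 + 17.63 = 232.96; u = 17.63/232.96 = 7.57%.
August: labor force = 219.70 + 23.09 = 242.79; u = 23.09/242.79 = 9.51%.
Change = 9.51% − 7.57% = +1.94 pp.

The unemployment rate changed by +1.94 percentage points.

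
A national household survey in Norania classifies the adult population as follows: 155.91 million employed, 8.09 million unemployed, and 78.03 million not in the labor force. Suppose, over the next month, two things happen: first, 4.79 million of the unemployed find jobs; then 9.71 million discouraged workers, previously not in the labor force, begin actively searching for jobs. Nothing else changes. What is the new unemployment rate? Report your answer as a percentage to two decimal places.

New unemployment rate ≈ 7.49%.

Initially, labor force = 155.91 + 8.09 = 164.00 million, so u = 8.09/164.00 = 4.93%.
After the first change, unemployed falls and employed rises by 4.79; labor force unchanged → E = 160.70, U = 3.30, labor force = 164.00 million.
After the second change, unemployed and labor force both rise by 9.71 → E = 160.70, U = 13.01, labor force = 173.71 million.
New unemployment rate = 13.01 / 173.71 = 7.49%.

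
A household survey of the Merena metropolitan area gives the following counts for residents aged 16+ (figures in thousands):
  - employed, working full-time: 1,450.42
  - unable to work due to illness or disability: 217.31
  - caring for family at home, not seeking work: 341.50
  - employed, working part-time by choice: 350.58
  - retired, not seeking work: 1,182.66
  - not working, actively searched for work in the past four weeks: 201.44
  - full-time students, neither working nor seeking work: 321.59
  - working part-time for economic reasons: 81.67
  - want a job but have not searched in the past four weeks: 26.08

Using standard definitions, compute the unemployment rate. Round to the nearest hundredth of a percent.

Employed = 1,450.42 + 350.58 + 81.67 = 1,882.67 thousand (anyone who worked, including part-time for economic reasons, counts as employed).
Unemployed = 201.44 thousand.
Labor force = 1,882.67 + 201.44 = 2,084.11 thousand.
Unemployment rate = 201.44 / 2,084.11 = 9.67%.

Unemployment rate ≈ 9.67%.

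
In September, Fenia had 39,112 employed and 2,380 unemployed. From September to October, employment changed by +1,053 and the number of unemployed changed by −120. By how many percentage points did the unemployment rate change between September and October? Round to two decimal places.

The unemployment rate changed by −0.41 percentage points.

September: labor force = 39,112 + 2,380 = 41,492; u = 2,380/41,492 = 5.74%.
October: labor force = 40,165 + 2,260 = 42,425; u = 2,260/42,425 = 5.33%.
Change = 5.33% − 5.74% = −0.41 pp.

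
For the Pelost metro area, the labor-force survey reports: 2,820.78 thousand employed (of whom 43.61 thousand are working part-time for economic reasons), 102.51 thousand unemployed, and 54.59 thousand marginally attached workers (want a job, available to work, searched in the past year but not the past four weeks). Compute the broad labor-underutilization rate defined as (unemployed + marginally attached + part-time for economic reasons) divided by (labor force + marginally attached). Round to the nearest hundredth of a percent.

Broad underutilization rate ≈ 6.74%.

Labor force = 2,820.78 + 102.51 = 2,923.29 thousand.
Numerator = 102.51 + 54.59 + 43.61 = 200.71 thousand.
Denominator = 2,923.29 + 54.59 = 2,977.88 thousand.
Broad rate = 200.71 / 2,977.88 = 6.74%.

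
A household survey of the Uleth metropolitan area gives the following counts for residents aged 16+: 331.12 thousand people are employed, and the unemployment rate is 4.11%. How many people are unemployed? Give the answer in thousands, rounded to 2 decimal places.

Let U be the number unemployed. The labor force is E + U, and U/(E+U) = 0.0411.
So U = 0.0411 × 331.12 / (1 − 0.0411) = 13.6090 / 0.9589 ≈ 14.19 thousand.

About 14.19 thousand are unemployed.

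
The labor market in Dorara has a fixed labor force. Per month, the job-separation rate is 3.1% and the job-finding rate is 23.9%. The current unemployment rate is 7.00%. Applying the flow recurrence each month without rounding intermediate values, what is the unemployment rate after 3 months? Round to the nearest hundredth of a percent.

With a fixed labor force, u_{t+1} = u_t + s·(1−u_t) − f·u_t = u_t·(1−s−f) + s.
Here 1−s−f = 0.730 and s = 0.031.
u_1 = 0.070000 × 0.730 + 0.031 = 0.082100.
u_2 = 0.082100 × 0.730 + 0.031 = 0.090933.
u_3 = 0.090933 × 0.730 + 0.031 = 0.097381.

Unemployment rate after three months ≈ 9.74%.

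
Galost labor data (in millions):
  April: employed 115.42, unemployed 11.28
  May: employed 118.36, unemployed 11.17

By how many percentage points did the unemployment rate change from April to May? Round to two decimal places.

April: labor force = 115.42 + 11.28 = 126.70; u = 11.28/126.70 = 8.90%.
May: labor force = 118.36 + 11.17 = 129.53; u = 11.17/129.53 = 8.62%.
Change = 8.62% − 8.90% = −0.28 pp.

The unemployment rate changed by −0.28 percentage points.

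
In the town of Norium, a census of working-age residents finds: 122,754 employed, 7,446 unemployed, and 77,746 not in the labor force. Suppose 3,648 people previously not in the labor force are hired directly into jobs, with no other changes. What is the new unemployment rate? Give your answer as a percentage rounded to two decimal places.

Initially, labor force = 122,754 + 7,446 = 130,200, so u = 7,446/130,200 = 5.72%.
After the change, employed and labor force both rise by 3,648; unemployed unchanged → E = 126,402, U = 7,446, labor force = 133,848.
New unemployment rate = 7,446 / 133,848 = 5.56%.

New unemployment rate ≈ 5.56%.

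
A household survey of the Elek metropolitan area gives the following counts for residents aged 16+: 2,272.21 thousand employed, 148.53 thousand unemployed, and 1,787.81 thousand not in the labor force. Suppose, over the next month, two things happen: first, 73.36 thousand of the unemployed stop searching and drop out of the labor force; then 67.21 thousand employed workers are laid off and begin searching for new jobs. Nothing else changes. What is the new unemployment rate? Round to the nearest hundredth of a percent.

Initially, labor force = 2,272.21 + 148.53 = 2,420.74 thousand, so u = 148.53/2,420.74 = 6.14%.
After the first change, unemployed and labor force both fall by 73.36 → E = 2,272.21, U = 75.17, labor force = 2,347.38 thousand.
After the second change, employed falls and unemployed rises by 67.21; labor force unchanged → E = 2,205.00, U = 142.38, labor force = 2,347.38 thousand.
New unemployment rate = 142.38 / 2,347.38 = 6.07%.

New unemployment rate ≈ 6.07%.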